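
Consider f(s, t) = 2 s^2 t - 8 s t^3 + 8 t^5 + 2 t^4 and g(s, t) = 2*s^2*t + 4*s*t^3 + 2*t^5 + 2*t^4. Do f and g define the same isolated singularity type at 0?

The Hessian of f at 0 has rank 0. Corank 2; j^3 = 2*s^2*t has shape L^2 M (L != M), so D-series; mu = 5 gives D_5. The Hessian of g at 0 has rank 0. Corank 2; j^3 = 2*s^2*t has shape L^2 M (L != M), so D-series; mu = 5 gives D_5. Both have type D_5, hence right-equivalent.

Yes.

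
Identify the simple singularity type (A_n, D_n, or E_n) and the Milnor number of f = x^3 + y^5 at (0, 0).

The Hessian of f at 0 has rank 0. Corank 2; j^3 = x^3 is a perfect cube, so E-series; the 5-jet and mu = 8 give E_8.

Type E8, Milnor number mu = 8.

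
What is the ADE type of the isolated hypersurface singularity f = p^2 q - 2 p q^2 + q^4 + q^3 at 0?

The Hessian of f at 0 is [[0, 0], [0, 0]] with rank 0, so corank 2. A Groebner basis of the Jacobian ideal J(f) in C{p,q} is {p^3 + p^2/4 - q^2/4, p^2/4 + q^3 - q^2/4, p*q - q^2}; counting standard monomials gives mu = 5. Corank 2; j^3 = q*(p - q)^2 has shape L^2 M (L != M), so D-series; mu = 5 gives D_5.

D_{5}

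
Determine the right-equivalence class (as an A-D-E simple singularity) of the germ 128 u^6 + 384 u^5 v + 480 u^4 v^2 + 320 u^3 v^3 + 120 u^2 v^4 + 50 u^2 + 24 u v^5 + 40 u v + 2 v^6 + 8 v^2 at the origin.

A_5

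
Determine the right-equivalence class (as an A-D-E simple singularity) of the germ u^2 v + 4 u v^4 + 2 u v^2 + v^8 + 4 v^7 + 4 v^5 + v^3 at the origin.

D_9

The Hessian of f at 0 has rank 0. Corank 2; j^3 = v*(u + v)^2 has shape L^2 M (L != M), so D-series; mu = 9 gives D_9.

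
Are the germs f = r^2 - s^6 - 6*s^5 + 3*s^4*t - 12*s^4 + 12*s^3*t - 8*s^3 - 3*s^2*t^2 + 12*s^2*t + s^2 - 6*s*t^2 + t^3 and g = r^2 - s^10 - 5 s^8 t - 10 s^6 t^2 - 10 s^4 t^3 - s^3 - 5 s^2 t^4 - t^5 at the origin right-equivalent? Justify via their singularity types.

The Hessian of f at 0 is [[2, 0, 0], [0, 0, 0], [0, 0, 2]] with rank 2, so corank 1. A Groebner basis of the Jacobian ideal J(f) in C{s,t,r} is {t^2, s, r}; counting standard monomials gives mu = 2. Corank 1: A-series; mu = 2 gives A_2. The Hessian of g at 0 is [[0, 0, 0], [0, 0, 0], [0, 0, 2]] with rank 1, so corank 2. A Groebner basis of the Jacobian ideal J(g) in C{s,t,r} is {t^4, s^2, r}; counting standard monomials gives mu = 8. Corank 2; j^3 = -s^3 is a perfect cube, so E-series; the 5-jet and mu = 8 give E_8. f is A_2 but g is E_8, hence not right-equivalent.

No.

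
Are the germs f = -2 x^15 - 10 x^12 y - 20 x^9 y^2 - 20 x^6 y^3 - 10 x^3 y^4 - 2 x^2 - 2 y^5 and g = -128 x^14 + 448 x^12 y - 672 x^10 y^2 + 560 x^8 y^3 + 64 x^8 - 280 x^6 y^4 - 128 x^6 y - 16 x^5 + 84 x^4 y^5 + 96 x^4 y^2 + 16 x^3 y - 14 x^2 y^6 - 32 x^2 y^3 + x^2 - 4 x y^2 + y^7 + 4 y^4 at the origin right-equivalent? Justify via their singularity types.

No.

The Hessian of f at 0 is [[-4, 0], [0, 0]] with rank 1, so corank 1. A Groebner basis of the Jacobian ideal J(f) in C{x,y} is {y^4, x}; counting standard monomials gives mu = 4. Corank 1: A-series; mu = 4 gives A_4. The Hessian of g at 0 is [[2, 0], [0, 0]] with rank 1, so corank 1. A Groebner basis of the Jacobian ideal J(g) in C{x,y} is {x^3, x^2*y + x/8 - y^2/4, -x^2/2 + x*y^2, -x*y/2 + y^3}; counting standard monomials gives mu = 6. Corank 1: A-series; mu = 6 gives A_6. f is A_4 but g is A_6, hence not right-equivalent.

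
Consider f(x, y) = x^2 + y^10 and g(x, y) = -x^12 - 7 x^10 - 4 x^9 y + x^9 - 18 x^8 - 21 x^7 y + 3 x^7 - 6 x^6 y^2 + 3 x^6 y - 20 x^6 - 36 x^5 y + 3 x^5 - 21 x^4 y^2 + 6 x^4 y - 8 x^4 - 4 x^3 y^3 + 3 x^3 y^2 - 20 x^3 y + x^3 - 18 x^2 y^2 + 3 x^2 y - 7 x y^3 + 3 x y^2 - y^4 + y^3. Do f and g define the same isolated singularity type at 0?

No.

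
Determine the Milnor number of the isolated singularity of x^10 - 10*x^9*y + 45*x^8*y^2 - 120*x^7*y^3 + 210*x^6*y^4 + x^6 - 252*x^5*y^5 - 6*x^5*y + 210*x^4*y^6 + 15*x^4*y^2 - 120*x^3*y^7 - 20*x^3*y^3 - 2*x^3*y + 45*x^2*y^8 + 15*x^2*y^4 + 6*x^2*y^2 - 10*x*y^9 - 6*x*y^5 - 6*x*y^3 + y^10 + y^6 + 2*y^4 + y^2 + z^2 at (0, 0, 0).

9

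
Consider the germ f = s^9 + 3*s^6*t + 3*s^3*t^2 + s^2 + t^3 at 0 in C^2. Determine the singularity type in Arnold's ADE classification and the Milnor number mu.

Type A_{2}, Milnor number mu = 2.

The Hessian of f at 0 has rank 1. Corank 1: A-series; mu = 2 gives A_2.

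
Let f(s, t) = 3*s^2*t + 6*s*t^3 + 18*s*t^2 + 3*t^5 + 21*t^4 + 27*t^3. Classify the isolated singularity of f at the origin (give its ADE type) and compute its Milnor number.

Type D_5, Milnor number mu = 5.

The Hessian of f at 0 has rank 0. Corank 2; j^3 = 3*t*(s + 3*t)^2 has shape L^2 M (L != M), so D-series; mu = 5 gives D_5.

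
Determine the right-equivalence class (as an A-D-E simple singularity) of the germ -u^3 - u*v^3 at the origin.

E_{7}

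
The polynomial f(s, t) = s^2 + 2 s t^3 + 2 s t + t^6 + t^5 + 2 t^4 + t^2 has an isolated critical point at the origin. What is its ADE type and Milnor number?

Type A4, Milnor number mu = 4.

The Hessian of f at 0 has rank 1. Corank 1: A-series; mu = 4 gives A_4.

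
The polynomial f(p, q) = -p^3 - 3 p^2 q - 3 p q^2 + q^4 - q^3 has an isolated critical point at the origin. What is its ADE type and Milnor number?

The Hessian of f at 0 has rank 0. Corank 2; j^3 = -(p + q)^3 is a perfect cube, so E-series; the 4-jet and mu = 6 give E_6.

Type E6, Milnor number mu = 6.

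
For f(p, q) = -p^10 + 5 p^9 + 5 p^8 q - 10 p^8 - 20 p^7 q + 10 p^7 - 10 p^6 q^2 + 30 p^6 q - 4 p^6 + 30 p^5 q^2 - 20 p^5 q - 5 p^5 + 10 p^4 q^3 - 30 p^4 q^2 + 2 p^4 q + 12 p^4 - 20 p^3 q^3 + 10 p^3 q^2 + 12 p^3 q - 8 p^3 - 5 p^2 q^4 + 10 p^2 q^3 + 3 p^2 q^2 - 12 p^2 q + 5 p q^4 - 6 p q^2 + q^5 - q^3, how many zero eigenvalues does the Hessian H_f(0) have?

The Hessian at 0 is [[0, 0], [0, 0]] of rank 0; hence corank 2.

2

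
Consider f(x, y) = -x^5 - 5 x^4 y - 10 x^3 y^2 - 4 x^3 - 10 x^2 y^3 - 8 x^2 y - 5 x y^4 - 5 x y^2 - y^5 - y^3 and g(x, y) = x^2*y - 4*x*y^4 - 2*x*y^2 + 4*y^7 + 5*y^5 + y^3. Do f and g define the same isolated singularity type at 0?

Yes.

The Hessian of f at 0 has rank 0. Corank 2; j^3 = -(x + y)*(2*x + y)^2 has shape L^2 M (L != M), so D-series; mu = 6 gives D_6. The Hessian of g at 0 has rank 0. Corank 2; j^3 = y*(x - y)^2 has shape L^2 M (L != M), so D-series; mu = 6 gives D_6. Both have type D_6, hence right-equivalent.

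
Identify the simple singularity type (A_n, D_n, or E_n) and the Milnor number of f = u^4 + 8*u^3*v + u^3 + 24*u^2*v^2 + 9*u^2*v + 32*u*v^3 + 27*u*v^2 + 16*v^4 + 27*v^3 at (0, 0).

Type E6, Milnor number mu = 6.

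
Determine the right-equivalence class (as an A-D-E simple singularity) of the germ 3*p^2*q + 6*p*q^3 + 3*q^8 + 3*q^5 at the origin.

The Hessian of f at 0 is [[0, 0], [0, 0]] with rank 0, so corank 2. A Groebner basis of the Jacobian ideal J(f) in C{p,q} is {p^4, p^3*q - p^2/8 - p*q^2/8, p^3 + p^2*q^2, p*q + q^3}; counting standard monomials gives mu = 9. Corank 2; j^3 = 3*p^2*q has shape L^2 M (L != M), so D-series; mu = 9 gives D_9.

D_{9}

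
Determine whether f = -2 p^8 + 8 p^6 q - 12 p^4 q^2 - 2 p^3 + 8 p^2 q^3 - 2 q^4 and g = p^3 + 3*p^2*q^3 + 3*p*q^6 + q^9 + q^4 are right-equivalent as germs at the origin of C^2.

Yes.

The Hessian of f at 0 is [[0, 0], [0, 0]] with rank 0, so corank 2. A Groebner basis of the Jacobian ideal J(f) in C{p,q} is {q^3, p^2}; counting standard monomials gives mu = 6. Corank 2; j^3 = -2*p^3 is a perfect cube, so E-series; the 4-jet and mu = 6 give E_6. The Hessian of g at 0 is [[0, 0], [0, 0]] with rank 0, so corank 2. A Groebner basis of the Jacobian ideal J(g) in C{p,q} is {q^3, p^2}; counting standard monomials gives mu = 6. Corank 2; j^3 = p^3 is a perfect cube, so E-series; the 4-jet and mu = 6 give E_6. Both have type E_6, hence right-equivalent.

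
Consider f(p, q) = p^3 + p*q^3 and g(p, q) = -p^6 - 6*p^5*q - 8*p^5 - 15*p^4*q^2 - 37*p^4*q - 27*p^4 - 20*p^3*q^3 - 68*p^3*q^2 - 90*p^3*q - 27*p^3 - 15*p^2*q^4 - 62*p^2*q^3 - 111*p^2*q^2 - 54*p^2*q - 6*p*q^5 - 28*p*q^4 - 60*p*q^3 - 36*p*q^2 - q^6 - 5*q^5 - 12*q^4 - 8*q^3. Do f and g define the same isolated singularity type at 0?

The Hessian of f at 0 has rank 0. Corank 2; j^3 = p^3 is a perfect cube, so E-series; the 4-jet and mu = 7 give E_7. The Hessian of g at 0 has rank 0. Corank 2; j^3 = -(3*p + 2*q)^3 is a perfect cube, so E-series; the 5-jet and mu = 8 give E_8. f is E_7 but g is E_8, hence not right-equivalent.

No.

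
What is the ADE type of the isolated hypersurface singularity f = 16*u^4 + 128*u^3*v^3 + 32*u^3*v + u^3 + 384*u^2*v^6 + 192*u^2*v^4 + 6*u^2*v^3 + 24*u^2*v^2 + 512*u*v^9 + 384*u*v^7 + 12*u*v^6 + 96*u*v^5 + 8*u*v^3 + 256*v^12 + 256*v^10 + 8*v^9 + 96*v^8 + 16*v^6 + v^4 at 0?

E_{6}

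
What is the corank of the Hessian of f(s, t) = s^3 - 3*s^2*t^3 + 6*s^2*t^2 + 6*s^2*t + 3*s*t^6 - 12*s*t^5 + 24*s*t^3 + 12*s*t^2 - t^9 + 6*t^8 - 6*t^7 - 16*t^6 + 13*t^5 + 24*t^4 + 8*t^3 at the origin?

The Hessian at 0 is [[0, 0], [0, 0]] of rank 0; hence corank 2.

2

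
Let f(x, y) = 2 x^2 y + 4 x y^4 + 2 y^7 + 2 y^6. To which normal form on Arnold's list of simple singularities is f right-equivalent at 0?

The Hessian of f at 0 is [[0, 0], [0, 0]] with rank 0, so corank 2. A Groebner basis of the Jacobian ideal J(f) in C{x,y} is {x*y + y^4, x^3, x^2*y, -x^2/6 + x*y^2}; counting standard monomials gives mu = 7. Corank 2; j^3 = 2*x^2*y has shape L^2 M (L != M), so D-series; mu = 7 gives D_7.

D_7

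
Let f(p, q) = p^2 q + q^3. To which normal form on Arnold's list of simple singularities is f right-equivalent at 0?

The Hessian of f at 0 has rank 0. Corank 2; j^3 = q*(p^2 + q^2) splits into three distinct lines over C (the quadratic factor has nonzero discriminant), so D_4.

D4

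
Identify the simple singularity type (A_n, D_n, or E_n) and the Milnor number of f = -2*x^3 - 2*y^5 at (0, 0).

The Hessian of f at 0 has rank 0. Corank 2; j^3 = -2*x^3 is a perfect cube, so E-series; the 5-jet and mu = 8 give E_8.

Type E_8, Milnor number mu = 8.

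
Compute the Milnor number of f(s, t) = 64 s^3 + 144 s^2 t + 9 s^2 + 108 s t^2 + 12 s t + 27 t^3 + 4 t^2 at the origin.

2

The Hessian of f at 0 has rank 1. Corank 1: A-series; mu = 2 gives A_2.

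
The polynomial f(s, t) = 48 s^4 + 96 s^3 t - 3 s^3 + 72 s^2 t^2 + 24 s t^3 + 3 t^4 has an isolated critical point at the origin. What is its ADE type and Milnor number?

The Hessian of f at 0 is [[0, 0], [0, 0]] with rank 0, so corank 2. A Groebner basis of the Jacobian ideal J(f) in C{s,t} is {t^4, s*t^2 + t^3/6, s^2}; counting standard monomials gives mu = 6. Corank 2; j^3 = -3*s^3 is a perfect cube, so E-series; the 4-jet and mu = 6 give E_6.

Type E6, Milnor number mu = 6.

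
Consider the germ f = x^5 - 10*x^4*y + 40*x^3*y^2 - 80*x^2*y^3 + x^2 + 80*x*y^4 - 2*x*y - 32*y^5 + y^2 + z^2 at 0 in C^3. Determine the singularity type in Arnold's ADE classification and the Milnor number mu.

The Hessian of f at 0 has rank 2. Corank 1: A-series; mu = 4 gives A_4.

Type A_4, Milnor number mu = 4.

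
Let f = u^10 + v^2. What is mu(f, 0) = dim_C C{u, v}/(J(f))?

The Hessian of f at 0 has rank 1. Corank 1: A-series; mu = 9 gives A_9.

9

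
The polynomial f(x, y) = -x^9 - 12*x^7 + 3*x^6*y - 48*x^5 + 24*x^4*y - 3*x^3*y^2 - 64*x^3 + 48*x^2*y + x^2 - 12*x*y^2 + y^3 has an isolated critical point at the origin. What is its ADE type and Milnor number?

Type A_{2}, Milnor number mu = 2.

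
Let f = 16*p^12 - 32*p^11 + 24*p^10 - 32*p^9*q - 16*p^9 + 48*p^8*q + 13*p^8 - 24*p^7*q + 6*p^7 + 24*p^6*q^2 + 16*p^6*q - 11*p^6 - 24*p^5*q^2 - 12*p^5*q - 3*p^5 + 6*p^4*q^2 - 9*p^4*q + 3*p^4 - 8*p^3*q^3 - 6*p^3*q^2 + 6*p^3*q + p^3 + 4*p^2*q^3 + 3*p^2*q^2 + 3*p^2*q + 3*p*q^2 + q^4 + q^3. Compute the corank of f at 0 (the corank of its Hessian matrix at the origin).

2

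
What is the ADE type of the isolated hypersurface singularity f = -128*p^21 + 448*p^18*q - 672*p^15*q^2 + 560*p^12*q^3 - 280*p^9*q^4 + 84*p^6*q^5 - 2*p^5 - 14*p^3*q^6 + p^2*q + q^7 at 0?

D_8

The Hessian of f at 0 has rank 0. Corank 2; j^3 = p^2*q has shape L^2 M (L != M), so D-series; mu = 8 gives D_8.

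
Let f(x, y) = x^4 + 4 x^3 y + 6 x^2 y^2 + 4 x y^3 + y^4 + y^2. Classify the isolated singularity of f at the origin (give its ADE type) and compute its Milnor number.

Type A_3, Milnor number mu = 3.

The Hessian of f at 0 has rank 1. Corank 1: A-series; mu = 3 gives A_3.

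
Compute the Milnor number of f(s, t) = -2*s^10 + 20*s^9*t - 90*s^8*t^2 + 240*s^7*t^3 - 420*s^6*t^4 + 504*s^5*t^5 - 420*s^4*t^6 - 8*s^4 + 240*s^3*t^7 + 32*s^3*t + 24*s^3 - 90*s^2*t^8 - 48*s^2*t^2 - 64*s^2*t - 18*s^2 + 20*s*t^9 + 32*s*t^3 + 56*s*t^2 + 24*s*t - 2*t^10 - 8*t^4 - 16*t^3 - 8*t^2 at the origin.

The Hessian of f at 0 is [[-36, 24], [24, -16]] with rank 1, so corank 1. A Groebner basis of the Jacobian ideal J(f) in C{s,t} is {s*t^4 - 360*s*t^3 - 11907*s*t^2/4 - 26973*s*t/4 - 72171*s/16 + 321*t^4 + 4671*t^3/2 + 38637*t^2/8 + 24057*t/8, -405*s*t^3 - 6561*s*t^2/2 - 59049*s*t/8 - 19683*s/4 + t^5 + 360*t^4 + 10287*t^3/4 + 21141*t^2/4 + 6561*t/2, s^2 - 2*s*t - 3*s/2 + t^2 + t}; counting standard monomials gives mu = 9. Corank 1: A-series; mu = 9 gives A_9.

9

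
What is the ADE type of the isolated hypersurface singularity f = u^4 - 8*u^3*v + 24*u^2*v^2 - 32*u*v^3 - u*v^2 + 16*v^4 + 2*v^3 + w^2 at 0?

D_5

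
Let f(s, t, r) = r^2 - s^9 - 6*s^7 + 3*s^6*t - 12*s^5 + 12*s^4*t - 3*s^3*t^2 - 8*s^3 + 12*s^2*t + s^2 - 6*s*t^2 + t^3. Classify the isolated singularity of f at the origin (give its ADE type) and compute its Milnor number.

The Hessian of f at 0 has rank 2. Corank 1: A-series; mu = 2 gives A_2.

Type A_{2}, Milnor number mu = 2.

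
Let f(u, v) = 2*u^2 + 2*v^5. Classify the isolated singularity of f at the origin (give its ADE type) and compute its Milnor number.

Type A4, Milnor number mu = 4.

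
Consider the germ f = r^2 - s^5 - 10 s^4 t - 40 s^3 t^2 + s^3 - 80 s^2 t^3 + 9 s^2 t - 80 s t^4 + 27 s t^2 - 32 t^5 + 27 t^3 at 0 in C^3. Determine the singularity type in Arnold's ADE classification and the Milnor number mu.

The Hessian of f at 0 is [[0, 0, 0], [0, 0, 0], [0, 0, 2]] with rank 1, so corank 2. A Groebner basis of the Jacobian ideal J(f) in C{s,t,r} is {t^5, s*t^3 + 11*t^4/4, s^2 + 6*s*t + 9*t^2, r}; counting standard monomials gives mu = 8. Corank 2; j^3 = (s + 3*t)^3 is a perfect cube, so E-series; the 5-jet and mu = 8 give E_8.

Type E_{8}, Milnor number mu = 8.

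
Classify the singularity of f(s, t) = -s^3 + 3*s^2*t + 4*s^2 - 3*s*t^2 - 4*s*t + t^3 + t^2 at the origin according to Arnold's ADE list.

A2

The Hessian of f at 0 has rank 1. Corank 1: A-series; mu = 2 gives A_2.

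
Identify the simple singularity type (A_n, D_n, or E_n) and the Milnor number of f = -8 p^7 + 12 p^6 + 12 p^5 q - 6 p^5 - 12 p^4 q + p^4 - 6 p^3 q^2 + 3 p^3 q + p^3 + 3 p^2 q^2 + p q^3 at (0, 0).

The Hessian of f at 0 has rank 0. Corank 2; j^3 = p^3 is a perfect cube, so E-series; the 4-jet and mu = 7 give E_7.

Type E_{7}, Milnor number mu = 7.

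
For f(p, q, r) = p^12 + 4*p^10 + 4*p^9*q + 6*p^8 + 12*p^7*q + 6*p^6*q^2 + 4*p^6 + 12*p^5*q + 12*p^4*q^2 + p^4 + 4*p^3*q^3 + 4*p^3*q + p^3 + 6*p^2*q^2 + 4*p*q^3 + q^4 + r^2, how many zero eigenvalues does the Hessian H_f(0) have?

2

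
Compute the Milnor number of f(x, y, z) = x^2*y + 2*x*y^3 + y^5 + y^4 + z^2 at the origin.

5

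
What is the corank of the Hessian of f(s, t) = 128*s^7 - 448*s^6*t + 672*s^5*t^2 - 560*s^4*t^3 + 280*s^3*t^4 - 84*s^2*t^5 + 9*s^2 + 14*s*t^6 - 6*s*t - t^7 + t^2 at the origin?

1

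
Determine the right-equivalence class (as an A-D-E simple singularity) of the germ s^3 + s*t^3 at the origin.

E_{7}

The Hessian of f at 0 is [[0, 0], [0, 0]] with rank 0, so corank 2. A Groebner basis of the Jacobian ideal J(f) in C{s,t} is {s^3, s*t^2, 3*s^2 + t^3}; counting standard monomials gives mu = 7. Corank 2; j^3 = s^3 is a perfect cube, so E-series; the 4-jet and mu = 7 give E_7.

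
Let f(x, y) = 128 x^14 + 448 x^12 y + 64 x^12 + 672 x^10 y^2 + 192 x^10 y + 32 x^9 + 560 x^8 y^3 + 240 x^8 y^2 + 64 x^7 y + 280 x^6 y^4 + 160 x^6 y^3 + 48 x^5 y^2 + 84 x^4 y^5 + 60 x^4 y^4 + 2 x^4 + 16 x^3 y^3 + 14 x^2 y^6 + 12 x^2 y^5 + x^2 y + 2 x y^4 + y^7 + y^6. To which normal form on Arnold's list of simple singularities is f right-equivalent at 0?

D_{7}

The Hessian of f at 0 is [[0, 0], [0, 0]] with rank 0, so corank 2. A Groebner basis of the Jacobian ideal J(f) in C{x,y} is {x*y + y^4, x^3, x^2*y, -x^2/6 + x*y^2}; counting standard monomials gives mu = 7. Corank 2; j^3 = x^2*y has shape L^2 M (L != M), so D-series; mu = 7 gives D_7.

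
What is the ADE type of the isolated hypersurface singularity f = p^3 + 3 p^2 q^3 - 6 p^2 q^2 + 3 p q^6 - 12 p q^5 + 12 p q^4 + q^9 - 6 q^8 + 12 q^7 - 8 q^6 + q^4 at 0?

E6

The Hessian of f at 0 has rank 0. Corank 2; j^3 = p^3 is a perfect cube, so E-series; the 4-jet and mu = 6 give E_6.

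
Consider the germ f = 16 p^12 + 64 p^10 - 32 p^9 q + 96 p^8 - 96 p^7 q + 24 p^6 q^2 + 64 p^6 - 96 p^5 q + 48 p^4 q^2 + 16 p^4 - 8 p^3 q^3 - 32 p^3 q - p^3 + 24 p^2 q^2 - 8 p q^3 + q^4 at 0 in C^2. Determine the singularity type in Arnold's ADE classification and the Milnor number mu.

The Hessian of f at 0 has rank 0. Corank 2; j^3 = -p^3 is a perfect cube, so E-series; the 4-jet and mu = 6 give E_6.

Type E6, Milnor number mu = 6.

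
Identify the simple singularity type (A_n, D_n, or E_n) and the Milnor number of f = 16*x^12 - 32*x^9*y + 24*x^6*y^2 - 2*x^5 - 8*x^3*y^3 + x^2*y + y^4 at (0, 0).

Type D_{5}, Milnor number mu = 5.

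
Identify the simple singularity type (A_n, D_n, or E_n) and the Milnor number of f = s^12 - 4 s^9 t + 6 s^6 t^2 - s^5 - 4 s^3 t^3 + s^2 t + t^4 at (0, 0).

The Hessian of f at 0 is [[0, 0], [0, 0]] with rank 0, so corank 2. A Groebner basis of the Jacobian ideal J(f) in C{s,t} is {s^3, s^2/4 + t^3, s*t}; counting standard monomials gives mu = 5. Corank 2; j^3 = s^2*t has shape L^2 M (L != M), so D-series; mu = 5 gives D_5.

Type D_{5}, Milnor number mu = 5.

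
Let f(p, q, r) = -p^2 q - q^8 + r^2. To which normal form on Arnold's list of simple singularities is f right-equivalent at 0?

D_9

The Hessian of f at 0 has rank 1. Corank 2; j^3 = -p^2*q has shape L^2 M (L != M), so D-series; mu = 9 gives D_9.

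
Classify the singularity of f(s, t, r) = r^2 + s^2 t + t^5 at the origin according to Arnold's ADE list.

D6

The Hessian of f at 0 has rank 1. Corank 2; j^3 = s^2*t has shape L^2 M (L != M), so D-series; mu = 6 gives D_6.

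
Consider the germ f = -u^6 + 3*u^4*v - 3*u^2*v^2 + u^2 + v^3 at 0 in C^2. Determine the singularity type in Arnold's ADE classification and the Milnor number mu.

Type A2, Milnor number mu = 2.

The Hessian of f at 0 is [[2, 0], [0, 0]] with rank 1, so corank 1. A Groebner basis of the Jacobian ideal J(f) in C{u,v} is {v^2, u}; counting standard monomials gives mu = 2. Corank 1: A-series; mu = 2 gives A_2.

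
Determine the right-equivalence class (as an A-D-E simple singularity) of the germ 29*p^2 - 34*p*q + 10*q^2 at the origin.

The Hessian of f at 0 has rank 2. Corank 0: nondegenerate Morse point, so A_1.

A1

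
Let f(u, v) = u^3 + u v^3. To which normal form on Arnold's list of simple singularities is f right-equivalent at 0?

E_{7}

The Hessian of f at 0 has rank 0. Corank 2; j^3 = u^3 is a perfect cube, so E-series; the 4-jet and mu = 7 give E_7.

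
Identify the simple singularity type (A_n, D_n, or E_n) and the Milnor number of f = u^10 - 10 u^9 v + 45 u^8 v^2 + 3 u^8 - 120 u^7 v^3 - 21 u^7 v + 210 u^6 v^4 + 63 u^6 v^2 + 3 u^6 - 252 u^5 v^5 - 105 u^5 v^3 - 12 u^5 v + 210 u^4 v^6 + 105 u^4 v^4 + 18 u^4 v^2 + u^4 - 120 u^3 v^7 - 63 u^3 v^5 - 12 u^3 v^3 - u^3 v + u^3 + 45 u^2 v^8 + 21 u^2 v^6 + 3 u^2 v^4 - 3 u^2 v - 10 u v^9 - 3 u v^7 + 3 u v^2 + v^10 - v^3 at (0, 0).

Type E_7, Milnor number mu = 7.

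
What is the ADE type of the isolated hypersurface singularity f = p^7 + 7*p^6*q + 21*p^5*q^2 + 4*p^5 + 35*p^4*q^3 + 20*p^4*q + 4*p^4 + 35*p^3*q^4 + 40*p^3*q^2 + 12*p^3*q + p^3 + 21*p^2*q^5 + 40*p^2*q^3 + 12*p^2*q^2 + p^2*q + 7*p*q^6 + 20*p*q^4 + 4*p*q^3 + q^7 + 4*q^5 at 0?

D_8

The Hessian of f at 0 has rank 0. Corank 2; j^3 = p^2*(p + q) has shape L^2 M (L != M), so D-series; mu = 8 gives D_8.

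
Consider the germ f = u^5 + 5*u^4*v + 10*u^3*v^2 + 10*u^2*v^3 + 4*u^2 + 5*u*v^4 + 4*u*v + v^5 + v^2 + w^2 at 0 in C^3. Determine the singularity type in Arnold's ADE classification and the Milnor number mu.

Type A_{4}, Milnor number mu = 4.

The Hessian of f at 0 has rank 2. Corank 1: A-series; mu = 4 gives A_4.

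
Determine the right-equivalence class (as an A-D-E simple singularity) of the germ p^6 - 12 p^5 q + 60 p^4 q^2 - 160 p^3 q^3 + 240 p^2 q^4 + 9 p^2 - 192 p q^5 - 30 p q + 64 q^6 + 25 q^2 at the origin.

The Hessian of f at 0 has rank 1. Corank 1: A-series; mu = 5 gives A_5.

A_5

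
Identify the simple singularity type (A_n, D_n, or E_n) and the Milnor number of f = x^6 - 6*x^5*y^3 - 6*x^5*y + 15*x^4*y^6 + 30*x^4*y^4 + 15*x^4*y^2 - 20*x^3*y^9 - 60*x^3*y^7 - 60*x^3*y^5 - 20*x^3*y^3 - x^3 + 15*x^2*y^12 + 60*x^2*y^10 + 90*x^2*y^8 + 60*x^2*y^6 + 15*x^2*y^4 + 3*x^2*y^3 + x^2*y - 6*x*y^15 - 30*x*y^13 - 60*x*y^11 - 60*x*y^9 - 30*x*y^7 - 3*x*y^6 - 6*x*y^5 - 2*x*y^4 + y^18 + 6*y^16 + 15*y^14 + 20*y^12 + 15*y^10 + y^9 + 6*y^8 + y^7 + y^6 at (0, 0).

Type D7, Milnor number mu = 7.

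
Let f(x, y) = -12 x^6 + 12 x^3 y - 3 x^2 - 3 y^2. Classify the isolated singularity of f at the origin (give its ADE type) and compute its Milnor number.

The Hessian of f at 0 has rank 2. Corank 0: nondegenerate Morse point, so A_1.

Type A_{1}, Milnor number mu = 1.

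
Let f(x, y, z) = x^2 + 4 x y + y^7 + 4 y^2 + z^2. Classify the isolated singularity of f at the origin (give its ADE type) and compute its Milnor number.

The Hessian of f at 0 has rank 2. Corank 1: A-series; mu = 6 gives A_6.

Type A6, Milnor number mu = 6.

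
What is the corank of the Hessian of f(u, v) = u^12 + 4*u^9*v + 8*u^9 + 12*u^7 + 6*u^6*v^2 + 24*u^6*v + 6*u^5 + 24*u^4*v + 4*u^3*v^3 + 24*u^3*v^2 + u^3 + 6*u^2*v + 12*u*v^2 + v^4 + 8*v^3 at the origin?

2

The Hessian at 0 is [[0, 0], [0, 0]] of rank 0; hence corank 2.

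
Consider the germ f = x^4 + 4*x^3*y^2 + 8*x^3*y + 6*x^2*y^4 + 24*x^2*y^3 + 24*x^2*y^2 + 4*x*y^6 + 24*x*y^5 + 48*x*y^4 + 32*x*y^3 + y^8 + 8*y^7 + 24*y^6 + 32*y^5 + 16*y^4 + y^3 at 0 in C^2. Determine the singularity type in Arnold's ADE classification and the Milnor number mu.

Type E_{6}, Milnor number mu = 6.

The Hessian of f at 0 has rank 0. Corank 2; j^3 = y^3 is a perfect cube, so E-series; the 4-jet and mu = 6 give E_6.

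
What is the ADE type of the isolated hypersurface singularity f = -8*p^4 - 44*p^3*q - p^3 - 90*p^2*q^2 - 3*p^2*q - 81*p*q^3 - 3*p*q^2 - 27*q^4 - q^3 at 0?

E7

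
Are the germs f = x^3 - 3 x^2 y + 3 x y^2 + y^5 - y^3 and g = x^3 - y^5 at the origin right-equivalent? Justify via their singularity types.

Yes.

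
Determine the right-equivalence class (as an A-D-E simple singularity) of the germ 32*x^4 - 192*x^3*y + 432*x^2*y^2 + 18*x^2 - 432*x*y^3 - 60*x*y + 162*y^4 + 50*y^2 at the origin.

A3

The Hessian of f at 0 is [[36, -60], [-60, 100]] with rank 1, so corank 1. A Groebner basis of the Jacobian ideal J(f) in C{x,y} is {y^3, x - 5*y/3}; counting standard monomials gives mu = 3. Corank 1: A-series; mu = 3 gives A_3.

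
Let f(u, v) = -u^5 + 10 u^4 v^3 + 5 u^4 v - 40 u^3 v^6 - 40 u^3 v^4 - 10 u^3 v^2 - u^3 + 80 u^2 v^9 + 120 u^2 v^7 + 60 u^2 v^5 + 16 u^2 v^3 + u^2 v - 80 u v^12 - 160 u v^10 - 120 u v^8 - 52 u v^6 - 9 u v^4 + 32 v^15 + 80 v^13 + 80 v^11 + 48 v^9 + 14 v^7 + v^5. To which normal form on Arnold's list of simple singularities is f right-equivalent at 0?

The Hessian of f at 0 has rank 0. Corank 2; j^3 = -u^2*(u - v) has shape L^2 M (L != M), so D-series; mu = 6 gives D_6.

D_{6}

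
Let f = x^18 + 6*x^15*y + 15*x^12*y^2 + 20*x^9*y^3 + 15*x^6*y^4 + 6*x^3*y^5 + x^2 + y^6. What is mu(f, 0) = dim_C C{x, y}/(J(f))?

5

The Hessian of f at 0 has rank 1. Corank 1: A-series; mu = 5 gives A_5.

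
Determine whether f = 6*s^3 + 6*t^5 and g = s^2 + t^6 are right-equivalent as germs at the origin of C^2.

No.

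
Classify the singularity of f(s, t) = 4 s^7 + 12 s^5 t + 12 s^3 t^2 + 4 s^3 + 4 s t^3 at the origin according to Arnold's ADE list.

The Hessian of f at 0 is [[0, 0], [0, 0]] with rank 0, so corank 2. A Groebner basis of the Jacobian ideal J(f) in C{s,t} is {s^3, s*t^2, 3*s^2 + t^3}; counting standard monomials gives mu = 7. Corank 2; j^3 = 4*s^3 is a perfect cube, so E-series; the 4-jet and mu = 7 give E_7.

E_{7}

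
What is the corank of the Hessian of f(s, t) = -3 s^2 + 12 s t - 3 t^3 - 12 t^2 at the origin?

1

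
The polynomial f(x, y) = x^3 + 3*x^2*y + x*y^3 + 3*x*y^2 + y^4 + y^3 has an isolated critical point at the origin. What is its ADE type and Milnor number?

Type E7, Milnor number mu = 7.

The Hessian of f at 0 has rank 0. Corank 2; j^3 = (x + y)^3 is a perfect cube, so E-series; the 4-jet and mu = 7 give E_7.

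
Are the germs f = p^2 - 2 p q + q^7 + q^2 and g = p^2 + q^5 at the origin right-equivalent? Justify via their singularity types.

The Hessian of f at 0 has rank 1. Corank 1: A-series; mu = 6 gives A_6. The Hessian of g at 0 has rank 1. Corank 1: A-series; mu = 4 gives A_4. f is A_6 but g is A_4, hence not right-equivalent.

No.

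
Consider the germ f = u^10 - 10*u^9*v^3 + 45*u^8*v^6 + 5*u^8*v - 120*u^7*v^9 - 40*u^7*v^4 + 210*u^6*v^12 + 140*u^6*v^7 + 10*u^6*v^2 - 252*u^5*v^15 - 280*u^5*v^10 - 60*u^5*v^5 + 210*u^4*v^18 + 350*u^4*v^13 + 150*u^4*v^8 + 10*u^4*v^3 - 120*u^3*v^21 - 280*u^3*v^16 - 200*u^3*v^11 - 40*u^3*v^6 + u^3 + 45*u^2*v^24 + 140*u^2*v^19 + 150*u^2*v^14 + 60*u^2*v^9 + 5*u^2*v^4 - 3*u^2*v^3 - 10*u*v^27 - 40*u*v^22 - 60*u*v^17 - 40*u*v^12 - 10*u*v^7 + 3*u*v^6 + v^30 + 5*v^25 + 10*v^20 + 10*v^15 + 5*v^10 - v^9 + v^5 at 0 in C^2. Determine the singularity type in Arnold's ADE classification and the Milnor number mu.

Type E_8, Milnor number mu = 8.

The Hessian of f at 0 has rank 0. Corank 2; j^3 = u^3 is a perfect cube, so E-series; the 5-jet and mu = 8 give E_8.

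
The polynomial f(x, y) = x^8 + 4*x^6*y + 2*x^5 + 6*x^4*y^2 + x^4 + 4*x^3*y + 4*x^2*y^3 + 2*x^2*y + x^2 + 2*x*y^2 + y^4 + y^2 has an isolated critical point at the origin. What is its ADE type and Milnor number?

Type A1, Milnor number mu = 1.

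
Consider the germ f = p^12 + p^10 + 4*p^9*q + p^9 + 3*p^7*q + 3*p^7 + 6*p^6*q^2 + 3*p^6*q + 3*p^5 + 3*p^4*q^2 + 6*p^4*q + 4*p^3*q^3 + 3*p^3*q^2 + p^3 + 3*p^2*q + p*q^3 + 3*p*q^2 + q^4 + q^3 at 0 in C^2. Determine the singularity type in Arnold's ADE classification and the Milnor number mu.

The Hessian of f at 0 has rank 0. Corank 2; j^3 = (p + q)^3 is a perfect cube, so E-series; the 4-jet and mu = 7 give E_7.

Type E7, Milnor number mu = 7.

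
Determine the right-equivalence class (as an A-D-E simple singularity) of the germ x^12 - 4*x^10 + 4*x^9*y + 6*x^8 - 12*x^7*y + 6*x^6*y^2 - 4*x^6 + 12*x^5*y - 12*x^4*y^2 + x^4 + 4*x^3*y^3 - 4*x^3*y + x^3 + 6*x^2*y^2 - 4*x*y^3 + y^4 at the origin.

E6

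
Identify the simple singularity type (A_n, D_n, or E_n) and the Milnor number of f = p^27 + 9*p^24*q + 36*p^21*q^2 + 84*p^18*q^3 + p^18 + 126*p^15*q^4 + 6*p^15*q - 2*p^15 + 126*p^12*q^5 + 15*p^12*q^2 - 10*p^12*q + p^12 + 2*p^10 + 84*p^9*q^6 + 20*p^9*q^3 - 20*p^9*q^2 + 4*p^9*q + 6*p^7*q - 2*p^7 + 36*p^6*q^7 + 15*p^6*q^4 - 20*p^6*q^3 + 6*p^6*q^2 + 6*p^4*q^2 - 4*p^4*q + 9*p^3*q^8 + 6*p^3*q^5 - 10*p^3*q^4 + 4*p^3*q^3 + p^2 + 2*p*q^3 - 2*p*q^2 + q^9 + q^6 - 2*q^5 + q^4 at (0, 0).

Type A_8, Milnor number mu = 8.

The Hessian of f at 0 has rank 1. Corank 1: A-series; mu = 8 gives A_8.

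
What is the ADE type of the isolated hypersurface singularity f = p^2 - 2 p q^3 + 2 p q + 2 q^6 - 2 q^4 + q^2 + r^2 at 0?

The Hessian of f at 0 has rank 2. Corank 1: A-series; mu = 5 gives A_5.

A5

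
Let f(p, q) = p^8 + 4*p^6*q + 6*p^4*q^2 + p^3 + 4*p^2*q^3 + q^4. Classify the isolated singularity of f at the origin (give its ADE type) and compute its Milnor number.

Type E_6, Milnor number mu = 6.

The Hessian of f at 0 is [[0, 0], [0, 0]] with rank 0, so corank 2. A Groebner basis of the Jacobian ideal J(f) in C{p,q} is {q^3, p^2}; counting standard monomials gives mu = 6. Corank 2; j^3 = p^3 is a perfect cube, so E-series; the 4-jet and mu = 6 give E_6.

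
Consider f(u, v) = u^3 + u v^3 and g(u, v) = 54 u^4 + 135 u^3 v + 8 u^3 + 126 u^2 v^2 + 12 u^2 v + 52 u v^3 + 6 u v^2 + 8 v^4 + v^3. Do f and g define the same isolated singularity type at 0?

Yes.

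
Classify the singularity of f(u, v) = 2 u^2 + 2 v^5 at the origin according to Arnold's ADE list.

A_4

The Hessian of f at 0 has rank 1. Corank 1: A-series; mu = 4 gives A_4.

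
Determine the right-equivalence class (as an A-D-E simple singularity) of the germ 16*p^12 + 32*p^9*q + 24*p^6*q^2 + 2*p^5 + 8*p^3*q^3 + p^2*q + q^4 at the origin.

D_{5}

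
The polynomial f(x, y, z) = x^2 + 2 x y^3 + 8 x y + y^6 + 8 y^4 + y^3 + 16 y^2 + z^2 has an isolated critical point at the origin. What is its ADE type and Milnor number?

Type A_2, Milnor number mu = 2.

The Hessian of f at 0 has rank 2. Corank 1: A-series; mu = 2 gives A_2.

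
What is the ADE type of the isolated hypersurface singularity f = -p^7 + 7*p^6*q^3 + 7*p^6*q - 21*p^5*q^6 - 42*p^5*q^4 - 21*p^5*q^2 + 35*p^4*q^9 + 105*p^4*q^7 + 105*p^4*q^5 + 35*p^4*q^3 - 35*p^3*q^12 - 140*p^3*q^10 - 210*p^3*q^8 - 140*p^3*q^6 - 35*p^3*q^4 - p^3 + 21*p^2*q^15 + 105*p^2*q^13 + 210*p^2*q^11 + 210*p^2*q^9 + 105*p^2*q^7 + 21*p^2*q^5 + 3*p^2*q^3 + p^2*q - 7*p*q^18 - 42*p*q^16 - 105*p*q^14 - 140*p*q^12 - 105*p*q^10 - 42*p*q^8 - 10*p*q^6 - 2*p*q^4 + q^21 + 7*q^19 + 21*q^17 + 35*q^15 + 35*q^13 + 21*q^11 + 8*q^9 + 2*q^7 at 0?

D8

The Hessian of f at 0 has rank 0. Corank 2; j^3 = -p^2*(p - q) has shape L^2 M (L != M), so D-series; mu = 8 gives D_8.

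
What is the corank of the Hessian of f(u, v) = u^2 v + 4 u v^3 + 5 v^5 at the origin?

2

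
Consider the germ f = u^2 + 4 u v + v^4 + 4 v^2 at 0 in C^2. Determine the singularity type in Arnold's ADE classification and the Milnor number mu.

The Hessian of f at 0 has rank 1. Corank 1: A-series; mu = 3 gives A_3.

Type A_{3}, Milnor number mu = 3.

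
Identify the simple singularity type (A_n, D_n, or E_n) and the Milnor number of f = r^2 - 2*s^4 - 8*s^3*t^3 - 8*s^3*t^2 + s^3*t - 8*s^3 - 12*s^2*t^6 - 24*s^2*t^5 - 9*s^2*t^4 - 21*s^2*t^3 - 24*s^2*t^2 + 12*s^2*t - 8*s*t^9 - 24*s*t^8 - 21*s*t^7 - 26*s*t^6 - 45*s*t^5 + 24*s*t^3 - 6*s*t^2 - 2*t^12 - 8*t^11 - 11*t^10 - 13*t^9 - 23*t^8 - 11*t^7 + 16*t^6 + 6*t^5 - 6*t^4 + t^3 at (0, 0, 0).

Type E_{7}, Milnor number mu = 7.

The Hessian of f at 0 has rank 1. Corank 2; j^3 = -(2*s - t)^3 is a perfect cube, so E-series; the 4-jet and mu = 7 give E_7.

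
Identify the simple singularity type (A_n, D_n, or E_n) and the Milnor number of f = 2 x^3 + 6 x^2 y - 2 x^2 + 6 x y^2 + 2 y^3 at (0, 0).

The Hessian of f at 0 has rank 1. Corank 1: A-series; mu = 2 gives A_2.

Type A_{2}, Milnor number mu = 2.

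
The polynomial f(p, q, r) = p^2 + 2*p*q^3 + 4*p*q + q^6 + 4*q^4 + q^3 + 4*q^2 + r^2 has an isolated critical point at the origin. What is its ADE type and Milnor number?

Type A_2, Milnor number mu = 2.

The Hessian of f at 0 is [[2, 4, 0], [4, 8, 0], [0, 0, 2]] with rank 2, so corank 1. A Groebner basis of the Jacobian ideal J(f) in C{p,q,r} is {q^2, p + 2*q, r}; counting standard monomials gives mu = 2. Corank 1: A-series; mu = 2 gives A_2.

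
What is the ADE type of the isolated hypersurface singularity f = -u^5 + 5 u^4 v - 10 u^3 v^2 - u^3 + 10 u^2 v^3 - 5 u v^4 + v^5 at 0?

E_8

The Hessian of f at 0 has rank 0. Corank 2; j^3 = -u^3 is a perfect cube, so E-series; the 5-jet and mu = 8 give E_8.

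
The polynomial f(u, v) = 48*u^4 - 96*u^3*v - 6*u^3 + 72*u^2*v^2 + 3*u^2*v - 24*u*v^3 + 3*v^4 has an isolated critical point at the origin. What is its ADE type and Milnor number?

Type D5, Milnor number mu = 5.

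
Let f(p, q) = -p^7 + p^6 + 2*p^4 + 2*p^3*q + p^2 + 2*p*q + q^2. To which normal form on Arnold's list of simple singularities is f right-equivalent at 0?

The Hessian of f at 0 has rank 1. Corank 1: A-series; mu = 6 gives A_6.

A6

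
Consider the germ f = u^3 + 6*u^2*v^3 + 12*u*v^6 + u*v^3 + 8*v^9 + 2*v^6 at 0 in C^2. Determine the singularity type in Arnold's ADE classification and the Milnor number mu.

Type E_{7}, Milnor number mu = 7.

The Hessian of f at 0 has rank 0. Corank 2; j^3 = u^3 is a perfect cube, so E-series; the 4-jet and mu = 7 give E_7.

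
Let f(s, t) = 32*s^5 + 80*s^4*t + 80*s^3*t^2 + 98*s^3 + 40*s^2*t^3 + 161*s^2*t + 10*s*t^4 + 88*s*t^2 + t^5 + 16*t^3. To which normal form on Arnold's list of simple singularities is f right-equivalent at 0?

The Hessian of f at 0 has rank 0. Corank 2; j^3 = (2*s + t)*(7*s + 4*t)^2 has shape L^2 M (L != M), so D-series; mu = 6 gives D_6.

D_{6}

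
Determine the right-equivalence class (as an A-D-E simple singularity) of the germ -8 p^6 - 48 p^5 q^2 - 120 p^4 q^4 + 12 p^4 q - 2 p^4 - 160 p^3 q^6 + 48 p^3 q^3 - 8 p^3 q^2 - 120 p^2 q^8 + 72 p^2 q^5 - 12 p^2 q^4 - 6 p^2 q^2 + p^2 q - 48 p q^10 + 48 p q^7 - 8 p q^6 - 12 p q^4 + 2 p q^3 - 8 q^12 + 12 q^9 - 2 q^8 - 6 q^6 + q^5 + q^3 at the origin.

The Hessian of f at 0 is [[0, 0], [0, 0]] with rank 0, so corank 2. A Groebner basis of the Jacobian ideal J(f) in C{p,q} is {q^3, p^2 + 3*q^2, p*q}; counting standard monomials gives mu = 4. Corank 2; j^3 = q*(p^2 + q^2) splits into three distinct lines over C (the quadratic factor has nonzero discriminant), so D_4.

D_{4}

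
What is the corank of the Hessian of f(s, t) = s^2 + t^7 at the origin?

1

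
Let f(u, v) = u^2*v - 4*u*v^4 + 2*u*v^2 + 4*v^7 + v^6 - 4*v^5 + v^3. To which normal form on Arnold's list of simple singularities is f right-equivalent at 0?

The Hessian of f at 0 has rank 0. Corank 2; j^3 = v*(u + v)^2 has shape L^2 M (L != M), so D-series; mu = 7 gives D_7.

D7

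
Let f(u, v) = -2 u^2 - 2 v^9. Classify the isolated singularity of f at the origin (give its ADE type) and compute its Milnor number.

Type A_{8}, Milnor number mu = 8.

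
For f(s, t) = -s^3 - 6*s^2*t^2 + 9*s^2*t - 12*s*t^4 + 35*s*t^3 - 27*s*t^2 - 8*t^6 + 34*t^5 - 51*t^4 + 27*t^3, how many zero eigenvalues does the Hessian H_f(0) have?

The Hessian at 0 is [[0, 0], [0, 0]] of rank 0; hence corank 2.

2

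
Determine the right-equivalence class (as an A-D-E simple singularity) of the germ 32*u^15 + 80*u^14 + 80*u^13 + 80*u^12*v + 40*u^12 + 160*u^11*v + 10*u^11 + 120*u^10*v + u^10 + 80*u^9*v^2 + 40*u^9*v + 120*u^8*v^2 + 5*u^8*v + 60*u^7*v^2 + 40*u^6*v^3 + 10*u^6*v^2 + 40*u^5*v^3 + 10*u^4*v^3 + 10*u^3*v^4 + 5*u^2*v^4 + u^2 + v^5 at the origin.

The Hessian of f at 0 has rank 1. Corank 1: A-series; mu = 4 gives A_4.

A_4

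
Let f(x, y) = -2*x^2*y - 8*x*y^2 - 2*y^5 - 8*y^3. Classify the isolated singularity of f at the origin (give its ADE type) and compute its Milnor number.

The Hessian of f at 0 is [[0, 0], [0, 0]] with rank 0, so corank 2. A Groebner basis of the Jacobian ideal J(f) in C{x,y} is {x^2/5 + y^4 - 4*y^2/5, x^3 + 8*y^3, x*y + 2*y^2}; counting standard monomials gives mu = 6. Corank 2; j^3 = -2*y*(x + 2*y)^2 has shape L^2 M (L != M), so D-series; mu = 6 gives D_6.

Type D_{6}, Milnor number mu = 6.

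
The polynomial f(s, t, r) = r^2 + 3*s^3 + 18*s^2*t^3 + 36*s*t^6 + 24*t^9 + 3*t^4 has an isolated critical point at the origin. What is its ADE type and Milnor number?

The Hessian of f at 0 is [[0, 0, 0], [0, 0, 0], [0, 0, 2]] with rank 1, so corank 2. A Groebner basis of the Jacobian ideal J(f) in C{s,t,r} is {t^3, s^2, r}; counting standard monomials gives mu = 6. Corank 2; j^3 = 3*s^3 is a perfect cube, so E-series; the 4-jet and mu = 6 give E_6.

Type E_{6}, Milnor number mu = 6.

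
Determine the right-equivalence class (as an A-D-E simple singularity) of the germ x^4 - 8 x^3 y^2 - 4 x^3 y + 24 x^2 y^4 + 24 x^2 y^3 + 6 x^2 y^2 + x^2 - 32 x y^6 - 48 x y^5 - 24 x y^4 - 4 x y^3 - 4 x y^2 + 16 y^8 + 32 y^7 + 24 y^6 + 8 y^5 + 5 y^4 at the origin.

A_3

The Hessian of f at 0 is [[2, 0], [0, 0]] with rank 1, so corank 1. A Groebner basis of the Jacobian ideal J(f) in C{x,y} is {x^2, x*y, -x/2 + y^2}; counting standard monomials gives mu = 3. Corank 1: A-series; mu = 3 gives A_3.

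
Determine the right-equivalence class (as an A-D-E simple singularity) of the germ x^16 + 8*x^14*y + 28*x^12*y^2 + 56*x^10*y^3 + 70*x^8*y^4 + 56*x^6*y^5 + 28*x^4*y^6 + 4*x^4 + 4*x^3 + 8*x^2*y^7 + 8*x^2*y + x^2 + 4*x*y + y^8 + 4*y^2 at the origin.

A_{7}

The Hessian of f at 0 has rank 1. Corank 1: A-series; mu = 7 gives A_7.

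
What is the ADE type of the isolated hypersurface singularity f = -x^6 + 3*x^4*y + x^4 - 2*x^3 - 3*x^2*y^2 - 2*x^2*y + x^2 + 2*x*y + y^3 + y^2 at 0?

A2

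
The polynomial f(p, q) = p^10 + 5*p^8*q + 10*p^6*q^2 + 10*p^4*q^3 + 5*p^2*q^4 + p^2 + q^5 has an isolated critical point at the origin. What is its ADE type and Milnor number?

Type A4, Milnor number mu = 4.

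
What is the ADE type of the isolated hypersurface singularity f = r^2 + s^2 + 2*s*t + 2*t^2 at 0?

A_{1}

The Hessian of f at 0 is [[2, 2, 0], [2, 4, 0], [0, 0, 2]] with rank 3, so corank 0. A Groebner basis of the Jacobian ideal J(f) in C{s,t,r} is {s, t, r}; counting standard monomials gives mu = 1. Corank 0: nondegenerate Morse point, so A_1.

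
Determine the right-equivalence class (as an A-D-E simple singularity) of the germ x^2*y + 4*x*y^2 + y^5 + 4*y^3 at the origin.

The Hessian of f at 0 is [[0, 0], [0, 0]] with rank 0, so corank 2. A Groebner basis of the Jacobian ideal J(f) in C{x,y} is {x^2/5 + y^4 - 4*y^2/5, x^3 + 8*y^3, x*y + 2*y^2}; counting standard monomials gives mu = 6. Corank 2; j^3 = y*(x + 2*y)^2 has shape L^2 M (L != M), so D-series; mu = 6 gives D_6.

D6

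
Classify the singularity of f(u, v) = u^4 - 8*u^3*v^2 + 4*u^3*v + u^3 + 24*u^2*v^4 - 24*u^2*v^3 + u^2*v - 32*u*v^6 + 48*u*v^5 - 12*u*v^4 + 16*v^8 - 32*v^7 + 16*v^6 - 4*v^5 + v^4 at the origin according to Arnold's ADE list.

D_5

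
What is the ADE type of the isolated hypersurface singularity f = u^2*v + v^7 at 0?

D_8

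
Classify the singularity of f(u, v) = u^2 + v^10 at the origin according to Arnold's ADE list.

A_{9}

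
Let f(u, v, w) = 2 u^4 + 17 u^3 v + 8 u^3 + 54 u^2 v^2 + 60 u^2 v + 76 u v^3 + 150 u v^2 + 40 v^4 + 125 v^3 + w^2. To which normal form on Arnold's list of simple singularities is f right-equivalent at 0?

The Hessian of f at 0 has rank 1. Corank 2; j^3 = (2*u + 5*v)^3 is a perfect cube, so E-series; the 4-jet and mu = 7 give E_7.

E7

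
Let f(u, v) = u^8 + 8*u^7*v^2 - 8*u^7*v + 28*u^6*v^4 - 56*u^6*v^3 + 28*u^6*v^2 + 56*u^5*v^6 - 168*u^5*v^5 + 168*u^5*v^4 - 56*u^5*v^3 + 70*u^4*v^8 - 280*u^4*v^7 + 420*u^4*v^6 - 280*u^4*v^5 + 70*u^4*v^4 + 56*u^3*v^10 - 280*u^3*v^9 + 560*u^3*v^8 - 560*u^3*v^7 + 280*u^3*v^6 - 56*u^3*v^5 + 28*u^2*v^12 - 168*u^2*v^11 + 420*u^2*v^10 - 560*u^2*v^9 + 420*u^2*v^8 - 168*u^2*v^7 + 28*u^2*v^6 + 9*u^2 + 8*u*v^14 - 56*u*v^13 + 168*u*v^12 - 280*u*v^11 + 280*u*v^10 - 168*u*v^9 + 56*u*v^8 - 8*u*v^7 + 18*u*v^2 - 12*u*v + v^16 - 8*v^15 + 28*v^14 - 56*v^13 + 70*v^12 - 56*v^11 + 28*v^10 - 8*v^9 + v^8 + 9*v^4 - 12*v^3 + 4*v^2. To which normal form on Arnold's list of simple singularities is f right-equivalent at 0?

The Hessian of f at 0 has rank 1. Corank 1: A-series; mu = 7 gives A_7.

A7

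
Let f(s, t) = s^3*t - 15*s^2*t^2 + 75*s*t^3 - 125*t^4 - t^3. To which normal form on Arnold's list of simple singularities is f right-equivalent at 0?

The Hessian of f at 0 has rank 0. Corank 2; j^3 = -t^3 is a perfect cube, so E-series; the 4-jet and mu = 7 give E_7.

E7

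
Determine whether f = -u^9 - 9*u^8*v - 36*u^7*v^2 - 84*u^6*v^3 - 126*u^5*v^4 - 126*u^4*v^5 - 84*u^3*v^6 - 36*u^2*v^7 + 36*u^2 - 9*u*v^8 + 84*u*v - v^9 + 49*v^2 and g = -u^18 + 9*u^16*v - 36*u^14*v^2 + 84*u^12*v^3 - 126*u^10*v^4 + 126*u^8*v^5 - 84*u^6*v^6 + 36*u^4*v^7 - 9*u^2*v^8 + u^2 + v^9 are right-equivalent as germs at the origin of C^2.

Yes.

The Hessian of f at 0 is [[72, 84], [84, 98]] with rank 1, so corank 1. A Groebner basis of the Jacobian ideal J(f) in C{u,v} is {v^8, u + 7*v/6}; counting standard monomials gives mu = 8. Corank 1: A-series; mu = 8 gives A_8. The Hessian of g at 0 is [[2, 0], [0, 0]] with rank 1, so corank 1. A Groebner basis of the Jacobian ideal J(g) in C{u,v} is {v^8, u}; counting standard monomials gives mu = 8. Corank 1: A-series; mu = 8 gives A_8. Both have type A_8, hence right-equivalent.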